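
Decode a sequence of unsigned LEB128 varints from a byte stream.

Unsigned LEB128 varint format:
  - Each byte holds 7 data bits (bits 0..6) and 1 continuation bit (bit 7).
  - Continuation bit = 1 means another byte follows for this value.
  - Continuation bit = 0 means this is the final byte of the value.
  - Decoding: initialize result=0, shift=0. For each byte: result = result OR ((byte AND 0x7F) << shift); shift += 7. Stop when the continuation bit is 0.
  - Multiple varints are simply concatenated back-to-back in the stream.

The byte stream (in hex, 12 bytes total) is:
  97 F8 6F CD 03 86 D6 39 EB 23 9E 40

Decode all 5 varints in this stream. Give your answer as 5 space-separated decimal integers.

  byte[0]=0x97 cont=1 payload=0x17=23: acc |= 23<<0 -> acc=23 shift=7
  byte[1]=0xF8 cont=1 payload=0x78=120: acc |= 120<<7 -> acc=15383 shift=14
  byte[2]=0x6F cont=0 payload=0x6F=111: acc |= 111<<14 -> acc=1834007 shift=21 [end]
Varint 1: bytes[0:3] = 97 F8 6F -> value 1834007 (3 byte(s))
  byte[3]=0xCD cont=1 payload=0x4D=77: acc |= 77<<0 -> acc=77 shift=7
  byte[4]=0x03 cont=0 payload=0x03=3: acc |= 3<<7 -> acc=461 shift=14 [end]
Varint 2: bytes[3:5] = CD 03 -> value 461 (2 byte(s))
  byte[5]=0x86 cont=1 payload=0x06=6: acc |= 6<<0 -> acc=6 shift=7
  byte[6]=0xD6 cont=1 payload=0x56=86: acc |= 86<<7 -> acc=11014 shift=14
  byte[7]=0x39 cont=0 payload=0x39=57: acc |= 57<<14 -> acc=944902 shift=21 [end]
Varint 3: bytes[5:8] = 86 D6 39 -> value 944902 (3 byte(s))
  byte[8]=0xEB cont=1 payload=0x6B=107: acc |= 107<<0 -> acc=107 shift=7
  byte[9]=0x23 cont=0 payload=0x23=35: acc |= 35<<7 -> acc=4587 shift=14 [end]
Varint 4: bytes[8:10] = EB 23 -> value 4587 (2 byte(s))
  byte[10]=0x9E cont=1 payload=0x1E=30: acc |= 30<<0 -> acc=30 shift=7
  byte[11]=0x40 cont=0 payload=0x40=64: acc |= 64<<7 -> acc=8222 shift=14 [end]
Varint 5: bytes[10:12] = 9E 40 -> value 8222 (2 byte(s))

Answer: 1834007 461 944902 4587 8222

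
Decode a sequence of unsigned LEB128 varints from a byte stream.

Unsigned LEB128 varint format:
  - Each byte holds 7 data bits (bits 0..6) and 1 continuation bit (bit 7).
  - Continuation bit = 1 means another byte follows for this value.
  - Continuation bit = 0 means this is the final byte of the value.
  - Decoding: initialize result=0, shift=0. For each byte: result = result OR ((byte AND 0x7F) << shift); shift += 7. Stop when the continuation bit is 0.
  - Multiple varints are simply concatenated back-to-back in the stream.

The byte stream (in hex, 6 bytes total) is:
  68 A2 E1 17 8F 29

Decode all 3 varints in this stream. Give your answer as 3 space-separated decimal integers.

  byte[0]=0x68 cont=0 payload=0x68=104: acc |= 104<<0 -> acc=104 shift=7 [end]
Varint 1: bytes[0:1] = 68 -> value 104 (1 byte(s))
  byte[1]=0xA2 cont=1 payload=0x22=34: acc |= 34<<0 -> acc=34 shift=7
  byte[2]=0xE1 cont=1 payload=0x61=97: acc |= 97<<7 -> acc=12450 shift=14
  byte[3]=0x17 cont=0 payload=0x17=23: acc |= 23<<14 -> acc=389282 shift=21 [end]
Varint 2: bytes[1:4] = A2 E1 17 -> value 389282 (3 byte(s))
  byte[4]=0x8F cont=1 payload=0x0F=15: acc |= 15<<0 -> acc=15 shift=7
  byte[5]=0x29 cont=0 payload=0x29=41: acc |= 41<<7 -> acc=5263 shift=14 [end]
Varint 3: bytes[4:6] = 8F 29 -> value 5263 (2 byte(s))

Answer: 104 389282 5263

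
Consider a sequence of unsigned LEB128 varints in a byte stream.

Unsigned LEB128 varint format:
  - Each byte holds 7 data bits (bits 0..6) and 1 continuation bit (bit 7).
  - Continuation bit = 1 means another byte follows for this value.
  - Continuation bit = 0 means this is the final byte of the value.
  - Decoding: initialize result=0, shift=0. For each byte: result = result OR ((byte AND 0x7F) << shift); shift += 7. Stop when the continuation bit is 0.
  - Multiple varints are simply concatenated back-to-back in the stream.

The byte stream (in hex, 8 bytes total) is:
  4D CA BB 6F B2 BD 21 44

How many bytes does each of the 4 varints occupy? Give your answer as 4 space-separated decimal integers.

Answer: 1 3 3 1

Derivation:
  byte[0]=0x4D cont=0 payload=0x4D=77: acc |= 77<<0 -> acc=77 shift=7 [end]
Varint 1: bytes[0:1] = 4D -> value 77 (1 byte(s))
  byte[1]=0xCA cont=1 payload=0x4A=74: acc |= 74<<0 -> acc=74 shift=7
  byte[2]=0xBB cont=1 payload=0x3B=59: acc |= 59<<7 -> acc=7626 shift=14
  byte[3]=0x6F cont=0 payload=0x6F=111: acc |= 111<<14 -> acc=1826250 shift=21 [end]
Varint 2: bytes[1:4] = CA BB 6F -> value 1826250 (3 byte(s))
  byte[4]=0xB2 cont=1 payload=0x32=50: acc |= 50<<0 -> acc=50 shift=7
  byte[5]=0xBD cont=1 payload=0x3D=61: acc |= 61<<7 -> acc=7858 shift=14
  byte[6]=0x21 cont=0 payload=0x21=33: acc |= 33<<14 -> acc=548530 shift=21 [end]
Varint 3: bytes[4:7] = B2 BD 21 -> value 548530 (3 byte(s))
  byte[7]=0x44 cont=0 payload=0x44=68: acc |= 68<<0 -> acc=68 shift=7 [end]
Varint 4: bytes[7:8] = 44 -> value 68 (1 byte(s))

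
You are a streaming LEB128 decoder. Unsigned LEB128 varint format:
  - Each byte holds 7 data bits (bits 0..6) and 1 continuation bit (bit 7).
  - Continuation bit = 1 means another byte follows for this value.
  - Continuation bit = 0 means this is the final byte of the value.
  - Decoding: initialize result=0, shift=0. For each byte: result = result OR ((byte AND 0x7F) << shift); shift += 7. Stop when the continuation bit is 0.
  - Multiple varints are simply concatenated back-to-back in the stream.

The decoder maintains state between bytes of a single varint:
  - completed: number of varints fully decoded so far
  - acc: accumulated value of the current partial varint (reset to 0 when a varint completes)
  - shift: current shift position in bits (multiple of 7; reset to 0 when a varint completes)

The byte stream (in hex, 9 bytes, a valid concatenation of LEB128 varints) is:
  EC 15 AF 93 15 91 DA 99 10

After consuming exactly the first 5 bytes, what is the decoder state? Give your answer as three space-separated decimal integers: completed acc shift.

Answer: 2 0 0

Derivation:
byte[0]=0xEC cont=1 payload=0x6C: acc |= 108<<0 -> completed=0 acc=108 shift=7
byte[1]=0x15 cont=0 payload=0x15: varint #1 complete (value=2796); reset -> completed=1 acc=0 shift=0
byte[2]=0xAF cont=1 payload=0x2F: acc |= 47<<0 -> completed=1 acc=47 shift=7
byte[3]=0x93 cont=1 payload=0x13: acc |= 19<<7 -> completed=1 acc=2479 shift=14
byte[4]=0x15 cont=0 payload=0x15: varint #2 complete (value=346543); reset -> completed=2 acc=0 shift=0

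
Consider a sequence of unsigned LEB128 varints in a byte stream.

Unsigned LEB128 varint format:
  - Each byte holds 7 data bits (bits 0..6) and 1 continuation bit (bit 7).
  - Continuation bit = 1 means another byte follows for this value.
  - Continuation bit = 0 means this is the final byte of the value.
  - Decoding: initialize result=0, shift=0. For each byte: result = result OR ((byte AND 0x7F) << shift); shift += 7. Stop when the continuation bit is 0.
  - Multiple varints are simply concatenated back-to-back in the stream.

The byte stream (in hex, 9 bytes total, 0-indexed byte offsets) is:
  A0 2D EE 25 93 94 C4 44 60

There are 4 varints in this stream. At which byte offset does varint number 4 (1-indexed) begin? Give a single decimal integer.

Answer: 8

Derivation:
  byte[0]=0xA0 cont=1 payload=0x20=32: acc |= 32<<0 -> acc=32 shift=7
  byte[1]=0x2D cont=0 payload=0x2D=45: acc |= 45<<7 -> acc=5792 shift=14 [end]
Varint 1: bytes[0:2] = A0 2D -> value 5792 (2 byte(s))
  byte[2]=0xEE cont=1 payload=0x6E=110: acc |= 110<<0 -> acc=110 shift=7
  byte[3]=0x25 cont=0 payload=0x25=37: acc |= 37<<7 -> acc=4846 shift=14 [end]
Varint 2: bytes[2:4] = EE 25 -> value 4846 (2 byte(s))
  byte[4]=0x93 cont=1 payload=0x13=19: acc |= 19<<0 -> acc=19 shift=7
  byte[5]=0x94 cont=1 payload=0x14=20: acc |= 20<<7 -> acc=2579 shift=14
  byte[6]=0xC4 cont=1 payload=0x44=68: acc |= 68<<14 -> acc=1116691 shift=21
  byte[7]=0x44 cont=0 payload=0x44=68: acc |= 68<<21 -> acc=143723027 shift=28 [end]
Varint 3: bytes[4:8] = 93 94 C4 44 -> value 143723027 (4 byte(s))
  byte[8]=0x60 cont=0 payload=0x60=96: acc |= 96<<0 -> acc=96 shift=7 [end]
Varint 4: bytes[8:9] = 60 -> value 96 (1 byte(s))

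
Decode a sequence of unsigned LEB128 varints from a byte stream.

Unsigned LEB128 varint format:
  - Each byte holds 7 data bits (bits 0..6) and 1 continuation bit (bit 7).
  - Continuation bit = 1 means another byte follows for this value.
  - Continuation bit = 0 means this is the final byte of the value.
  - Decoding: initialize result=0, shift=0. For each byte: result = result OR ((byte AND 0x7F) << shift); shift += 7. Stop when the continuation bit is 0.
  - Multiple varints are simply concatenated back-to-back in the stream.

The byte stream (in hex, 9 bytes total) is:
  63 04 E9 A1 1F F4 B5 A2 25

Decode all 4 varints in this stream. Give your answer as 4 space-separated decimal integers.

  byte[0]=0x63 cont=0 payload=0x63=99: acc |= 99<<0 -> acc=99 shift=7 [end]
Varint 1: bytes[0:1] = 63 -> value 99 (1 byte(s))
  byte[1]=0x04 cont=0 payload=0x04=4: acc |= 4<<0 -> acc=4 shift=7 [end]
Varint 2: bytes[1:2] = 04 -> value 4 (1 byte(s))
  byte[2]=0xE9 cont=1 payload=0x69=105: acc |= 105<<0 -> acc=105 shift=7
  byte[3]=0xA1 cont=1 payload=0x21=33: acc |= 33<<7 -> acc=4329 shift=14
  byte[4]=0x1F cont=0 payload=0x1F=31: acc |= 31<<14 -> acc=512233 shift=21 [end]
Varint 3: bytes[2:5] = E9 A1 1F -> value 512233 (3 byte(s))
  byte[5]=0xF4 cont=1 payload=0x74=116: acc |= 116<<0 -> acc=116 shift=7
  byte[6]=0xB5 cont=1 payload=0x35=53: acc |= 53<<7 -> acc=6900 shift=14
  byte[7]=0xA2 cont=1 payload=0x22=34: acc |= 34<<14 -> acc=563956 shift=21
  byte[8]=0x25 cont=0 payload=0x25=37: acc |= 37<<21 -> acc=78158580 shift=28 [end]
Varint 4: bytes[5:9] = F4 B5 A2 25 -> value 78158580 (4 byte(s))

Answer: 99 4 512233 78158580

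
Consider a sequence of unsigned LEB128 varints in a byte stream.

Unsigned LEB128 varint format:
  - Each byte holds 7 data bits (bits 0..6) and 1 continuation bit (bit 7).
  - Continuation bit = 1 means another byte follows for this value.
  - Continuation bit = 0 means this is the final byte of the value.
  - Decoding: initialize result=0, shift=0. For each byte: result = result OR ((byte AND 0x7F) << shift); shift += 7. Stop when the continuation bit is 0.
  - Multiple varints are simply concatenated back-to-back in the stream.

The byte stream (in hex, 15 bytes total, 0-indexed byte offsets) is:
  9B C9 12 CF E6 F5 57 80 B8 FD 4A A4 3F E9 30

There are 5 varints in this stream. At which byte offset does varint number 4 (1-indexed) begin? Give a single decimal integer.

  byte[0]=0x9B cont=1 payload=0x1B=27: acc |= 27<<0 -> acc=27 shift=7
  byte[1]=0xC9 cont=1 payload=0x49=73: acc |= 73<<7 -> acc=9371 shift=14
  byte[2]=0x12 cont=0 payload=0x12=18: acc |= 18<<14 -> acc=304283 shift=21 [end]
Varint 1: bytes[0:3] = 9B C9 12 -> value 304283 (3 byte(s))
  byte[3]=0xCF cont=1 payload=0x4F=79: acc |= 79<<0 -> acc=79 shift=7
  byte[4]=0xE6 cont=1 payload=0x66=102: acc |= 102<<7 -> acc=13135 shift=14
  byte[5]=0xF5 cont=1 payload=0x75=117: acc |= 117<<14 -> acc=1930063 shift=21
  byte[6]=0x57 cont=0 payload=0x57=87: acc |= 87<<21 -> acc=184382287 shift=28 [end]
Varint 2: bytes[3:7] = CF E6 F5 57 -> value 184382287 (4 byte(s))
  byte[7]=0x80 cont=1 payload=0x00=0: acc |= 0<<0 -> acc=0 shift=7
  byte[8]=0xB8 cont=1 payload=0x38=56: acc |= 56<<7 -> acc=7168 shift=14
  byte[9]=0xFD cont=1 payload=0x7D=125: acc |= 125<<14 -> acc=2055168 shift=21
  byte[10]=0x4A cont=0 payload=0x4A=74: acc |= 74<<21 -> acc=157244416 shift=28 [end]
Varint 3: bytes[7:11] = 80 B8 FD 4A -> value 157244416 (4 byte(s))
  byte[11]=0xA4 cont=1 payload=0x24=36: acc |= 36<<0 -> acc=36 shift=7
  byte[12]=0x3F cont=0 payload=0x3F=63: acc |= 63<<7 -> acc=8100 shift=14 [end]
Varint 4: bytes[11:13] = A4 3F -> value 8100 (2 byte(s))
  byte[13]=0xE9 cont=1 payload=0x69=105: acc |= 105<<0 -> acc=105 shift=7
  byte[14]=0x30 cont=0 payload=0x30=48: acc |= 48<<7 -> acc=6249 shift=14 [end]
Varint 5: bytes[13:15] = E9 30 -> value 6249 (2 byte(s))

Answer: 11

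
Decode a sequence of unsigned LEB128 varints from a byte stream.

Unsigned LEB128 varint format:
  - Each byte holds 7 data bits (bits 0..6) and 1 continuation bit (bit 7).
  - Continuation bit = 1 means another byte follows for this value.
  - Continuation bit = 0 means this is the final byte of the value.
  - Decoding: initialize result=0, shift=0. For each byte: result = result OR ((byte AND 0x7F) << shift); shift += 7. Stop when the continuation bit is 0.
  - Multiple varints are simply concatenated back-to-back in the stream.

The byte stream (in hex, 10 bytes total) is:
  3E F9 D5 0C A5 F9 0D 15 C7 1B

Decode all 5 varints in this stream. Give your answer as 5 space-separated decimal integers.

  byte[0]=0x3E cont=0 payload=0x3E=62: acc |= 62<<0 -> acc=62 shift=7 [end]
Varint 1: bytes[0:1] = 3E -> value 62 (1 byte(s))
  byte[1]=0xF9 cont=1 payload=0x79=121: acc |= 121<<0 -> acc=121 shift=7
  byte[2]=0xD5 cont=1 payload=0x55=85: acc |= 85<<7 -> acc=11001 shift=14
  byte[3]=0x0C cont=0 payload=0x0C=12: acc |= 12<<14 -> acc=207609 shift=21 [end]
Varint 2: bytes[1:4] = F9 D5 0C -> value 207609 (3 byte(s))
  byte[4]=0xA5 cont=1 payload=0x25=37: acc |= 37<<0 -> acc=37 shift=7
  byte[5]=0xF9 cont=1 payload=0x79=121: acc |= 121<<7 -> acc=15525 shift=14
  byte[6]=0x0D cont=0 payload=0x0D=13: acc |= 13<<14 -> acc=228517 shift=21 [end]
Varint 3: bytes[4:7] = A5 F9 0D -> value 228517 (3 byte(s))
  byte[7]=0x15 cont=0 payload=0x15=21: acc |= 21<<0 -> acc=21 shift=7 [end]
Varint 4: bytes[7:8] = 15 -> value 21 (1 byte(s))
  byte[8]=0xC7 cont=1 payload=0x47=71: acc |= 71<<0 -> acc=71 shift=7
  byte[9]=0x1B cont=0 payload=0x1B=27: acc |= 27<<7 -> acc=3527 shift=14 [end]
Varint 5: bytes[8:10] = C7 1B -> value 3527 (2 byte(s))

Answer: 62 207609 228517 21 3527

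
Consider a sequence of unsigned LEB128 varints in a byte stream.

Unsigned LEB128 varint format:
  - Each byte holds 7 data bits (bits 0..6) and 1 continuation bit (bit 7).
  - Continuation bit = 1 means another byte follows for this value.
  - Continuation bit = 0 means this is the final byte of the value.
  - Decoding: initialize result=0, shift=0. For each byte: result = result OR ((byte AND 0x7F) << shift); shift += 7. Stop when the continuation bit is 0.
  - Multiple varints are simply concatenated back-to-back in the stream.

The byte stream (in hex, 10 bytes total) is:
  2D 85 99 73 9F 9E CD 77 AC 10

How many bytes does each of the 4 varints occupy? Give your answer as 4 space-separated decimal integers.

  byte[0]=0x2D cont=0 payload=0x2D=45: acc |= 45<<0 -> acc=45 shift=7 [end]
Varint 1: bytes[0:1] = 2D -> value 45 (1 byte(s))
  byte[1]=0x85 cont=1 payload=0x05=5: acc |= 5<<0 -> acc=5 shift=7
  byte[2]=0x99 cont=1 payload=0x19=25: acc |= 25<<7 -> acc=3205 shift=14
  byte[3]=0x73 cont=0 payload=0x73=115: acc |= 115<<14 -> acc=1887365 shift=21 [end]
Varint 2: bytes[1:4] = 85 99 73 -> value 1887365 (3 byte(s))
  byte[4]=0x9F cont=1 payload=0x1F=31: acc |= 31<<0 -> acc=31 shift=7
  byte[5]=0x9E cont=1 payload=0x1E=30: acc |= 30<<7 -> acc=3871 shift=14
  byte[6]=0xCD cont=1 payload=0x4D=77: acc |= 77<<14 -> acc=1265439 shift=21
  byte[7]=0x77 cont=0 payload=0x77=119: acc |= 119<<21 -> acc=250826527 shift=28 [end]
Varint 3: bytes[4:8] = 9F 9E CD 77 -> value 250826527 (4 byte(s))
  byte[8]=0xAC cont=1 payload=0x2C=44: acc |= 44<<0 -> acc=44 shift=7
  byte[9]=0x10 cont=0 payload=0x10=16: acc |= 16<<7 -> acc=2092 shift=14 [end]
Varint 4: bytes[8:10] = AC 10 -> value 2092 (2 byte(s))

Answer: 1 3 4 2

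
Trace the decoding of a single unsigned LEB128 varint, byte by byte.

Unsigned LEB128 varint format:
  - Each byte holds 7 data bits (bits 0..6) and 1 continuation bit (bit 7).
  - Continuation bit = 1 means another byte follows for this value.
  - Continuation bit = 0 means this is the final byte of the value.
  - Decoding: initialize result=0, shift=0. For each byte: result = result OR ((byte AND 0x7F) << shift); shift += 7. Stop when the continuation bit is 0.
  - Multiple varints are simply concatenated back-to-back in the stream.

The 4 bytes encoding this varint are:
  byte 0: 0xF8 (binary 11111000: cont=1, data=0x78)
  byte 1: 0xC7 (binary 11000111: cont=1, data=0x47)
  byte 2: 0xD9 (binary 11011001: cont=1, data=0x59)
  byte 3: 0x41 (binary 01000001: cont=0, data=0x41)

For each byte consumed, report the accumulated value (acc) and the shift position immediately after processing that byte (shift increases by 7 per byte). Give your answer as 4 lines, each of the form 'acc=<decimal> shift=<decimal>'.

Answer: acc=120 shift=7
acc=9208 shift=14
acc=1467384 shift=21
acc=137782264 shift=28

Derivation:
byte 0=0xF8: payload=0x78=120, contrib = 120<<0 = 120; acc -> 120, shift -> 7
byte 1=0xC7: payload=0x47=71, contrib = 71<<7 = 9088; acc -> 9208, shift -> 14
byte 2=0xD9: payload=0x59=89, contrib = 89<<14 = 1458176; acc -> 1467384, shift -> 21
byte 3=0x41: payload=0x41=65, contrib = 65<<21 = 136314880; acc -> 137782264, shift -> 28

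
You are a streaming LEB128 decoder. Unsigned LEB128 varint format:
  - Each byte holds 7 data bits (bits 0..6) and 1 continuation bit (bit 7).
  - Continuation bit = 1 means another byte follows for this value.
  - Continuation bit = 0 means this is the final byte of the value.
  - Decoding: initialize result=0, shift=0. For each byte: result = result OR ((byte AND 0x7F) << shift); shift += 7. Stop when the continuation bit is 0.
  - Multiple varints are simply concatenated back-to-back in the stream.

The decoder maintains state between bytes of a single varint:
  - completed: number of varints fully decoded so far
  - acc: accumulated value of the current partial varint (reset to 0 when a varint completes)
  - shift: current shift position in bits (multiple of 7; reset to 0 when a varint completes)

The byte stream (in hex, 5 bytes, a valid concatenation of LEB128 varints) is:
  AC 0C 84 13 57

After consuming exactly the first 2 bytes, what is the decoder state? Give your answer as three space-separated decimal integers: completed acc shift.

Answer: 1 0 0

Derivation:
byte[0]=0xAC cont=1 payload=0x2C: acc |= 44<<0 -> completed=0 acc=44 shift=7
byte[1]=0x0C cont=0 payload=0x0C: varint #1 complete (value=1580); reset -> completed=1 acc=0 shift=0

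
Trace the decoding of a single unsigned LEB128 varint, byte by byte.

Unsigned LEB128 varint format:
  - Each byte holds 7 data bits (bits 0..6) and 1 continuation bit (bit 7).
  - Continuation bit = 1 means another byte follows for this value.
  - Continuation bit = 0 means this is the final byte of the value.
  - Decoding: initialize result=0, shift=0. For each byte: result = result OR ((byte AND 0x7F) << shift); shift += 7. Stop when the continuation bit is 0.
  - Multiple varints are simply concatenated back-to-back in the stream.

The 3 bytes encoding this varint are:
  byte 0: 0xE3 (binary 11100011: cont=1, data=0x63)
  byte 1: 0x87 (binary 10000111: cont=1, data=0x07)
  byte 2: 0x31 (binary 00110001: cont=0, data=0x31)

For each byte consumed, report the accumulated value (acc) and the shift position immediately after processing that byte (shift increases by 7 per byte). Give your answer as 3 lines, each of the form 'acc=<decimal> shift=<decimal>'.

Answer: acc=99 shift=7
acc=995 shift=14
acc=803811 shift=21

Derivation:
byte 0=0xE3: payload=0x63=99, contrib = 99<<0 = 99; acc -> 99, shift -> 7
byte 1=0x87: payload=0x07=7, contrib = 7<<7 = 896; acc -> 995, shift -> 14
byte 2=0x31: payload=0x31=49, contrib = 49<<14 = 802816; acc -> 803811, shift -> 21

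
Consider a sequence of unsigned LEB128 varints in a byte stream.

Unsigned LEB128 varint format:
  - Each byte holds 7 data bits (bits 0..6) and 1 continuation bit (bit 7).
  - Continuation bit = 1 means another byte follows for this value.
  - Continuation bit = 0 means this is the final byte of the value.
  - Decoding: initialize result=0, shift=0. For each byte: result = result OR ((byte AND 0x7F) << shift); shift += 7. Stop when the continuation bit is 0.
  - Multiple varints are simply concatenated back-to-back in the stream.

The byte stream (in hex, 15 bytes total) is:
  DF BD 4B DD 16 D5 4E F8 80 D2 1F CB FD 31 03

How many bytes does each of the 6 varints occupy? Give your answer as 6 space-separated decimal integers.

Answer: 3 2 2 4 3 1

Derivation:
  byte[0]=0xDF cont=1 payload=0x5F=95: acc |= 95<<0 -> acc=95 shift=7
  byte[1]=0xBD cont=1 payload=0x3D=61: acc |= 61<<7 -> acc=7903 shift=14
  byte[2]=0x4B cont=0 payload=0x4B=75: acc |= 75<<14 -> acc=1236703 shift=21 [end]
Varint 1: bytes[0:3] = DF BD 4B -> value 1236703 (3 byte(s))
  byte[3]=0xDD cont=1 payload=0x5D=93: acc |= 93<<0 -> acc=93 shift=7
  byte[4]=0x16 cont=0 payload=0x16=22: acc |= 22<<7 -> acc=2909 shift=14 [end]
Varint 2: bytes[3:5] = DD 16 -> value 2909 (2 byte(s))
  byte[5]=0xD5 cont=1 payload=0x55=85: acc |= 85<<0 -> acc=85 shift=7
  byte[6]=0x4E cont=0 payload=0x4E=78: acc |= 78<<7 -> acc=10069 shift=14 [end]
Varint 3: bytes[5:7] = D5 4E -> value 10069 (2 byte(s))
  byte[7]=0xF8 cont=1 payload=0x78=120: acc |= 120<<0 -> acc=120 shift=7
  byte[8]=0x80 cont=1 payload=0x00=0: acc |= 0<<7 -> acc=120 shift=14
  byte[9]=0xD2 cont=1 payload=0x52=82: acc |= 82<<14 -> acc=1343608 shift=21
  byte[10]=0x1F cont=0 payload=0x1F=31: acc |= 31<<21 -> acc=66355320 shift=28 [end]
Varint 4: bytes[7:11] = F8 80 D2 1F -> value 66355320 (4 byte(s))
  byte[11]=0xCB cont=1 payload=0x4B=75: acc |= 75<<0 -> acc=75 shift=7
  byte[12]=0xFD cont=1 payload=0x7D=125: acc |= 125<<7 -> acc=16075 shift=14
  byte[13]=0x31 cont=0 payload=0x31=49: acc |= 49<<14 -> acc=818891 shift=21 [end]
Varint 5: bytes[11:14] = CB FD 31 -> value 818891 (3 byte(s))
  byte[14]=0x03 cont=0 payload=0x03=3: acc |= 3<<0 -> acc=3 shift=7 [end]
Varint 6: bytes[14:15] = 03 -> value 3 (1 byte(s))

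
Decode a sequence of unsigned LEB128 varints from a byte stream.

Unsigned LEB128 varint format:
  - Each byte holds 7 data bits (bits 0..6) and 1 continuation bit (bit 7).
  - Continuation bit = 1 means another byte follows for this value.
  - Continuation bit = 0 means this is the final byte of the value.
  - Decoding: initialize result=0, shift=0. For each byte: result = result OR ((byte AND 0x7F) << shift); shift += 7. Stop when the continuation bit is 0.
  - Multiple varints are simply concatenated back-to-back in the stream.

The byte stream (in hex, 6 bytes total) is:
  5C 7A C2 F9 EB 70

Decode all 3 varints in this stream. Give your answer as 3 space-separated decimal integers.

  byte[0]=0x5C cont=0 payload=0x5C=92: acc |= 92<<0 -> acc=92 shift=7 [end]
Varint 1: bytes[0:1] = 5C -> value 92 (1 byte(s))
  byte[1]=0x7A cont=0 payload=0x7A=122: acc |= 122<<0 -> acc=122 shift=7 [end]
Varint 2: bytes[1:2] = 7A -> value 122 (1 byte(s))
  byte[2]=0xC2 cont=1 payload=0x42=66: acc |= 66<<0 -> acc=66 shift=7
  byte[3]=0xF9 cont=1 payload=0x79=121: acc |= 121<<7 -> acc=15554 shift=14
  byte[4]=0xEB cont=1 payload=0x6B=107: acc |= 107<<14 -> acc=1768642 shift=21
  byte[5]=0x70 cont=0 payload=0x70=112: acc |= 112<<21 -> acc=236649666 shift=28 [end]
Varint 3: bytes[2:6] = C2 F9 EB 70 -> value 236649666 (4 byte(s))

Answer: 92 122 236649666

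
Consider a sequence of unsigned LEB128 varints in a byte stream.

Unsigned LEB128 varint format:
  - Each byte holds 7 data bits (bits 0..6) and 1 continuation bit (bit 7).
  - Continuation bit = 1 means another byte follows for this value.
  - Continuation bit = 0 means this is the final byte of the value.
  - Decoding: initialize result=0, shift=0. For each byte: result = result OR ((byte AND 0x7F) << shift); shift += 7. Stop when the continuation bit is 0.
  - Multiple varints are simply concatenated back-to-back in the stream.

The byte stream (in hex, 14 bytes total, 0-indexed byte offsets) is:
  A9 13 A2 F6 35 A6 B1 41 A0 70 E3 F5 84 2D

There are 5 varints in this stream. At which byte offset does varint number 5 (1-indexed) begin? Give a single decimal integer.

  byte[0]=0xA9 cont=1 payload=0x29=41: acc |= 41<<0 -> acc=41 shift=7
  byte[1]=0x13 cont=0 payload=0x13=19: acc |= 19<<7 -> acc=2473 shift=14 [end]
Varint 1: bytes[0:2] = A9 13 -> value 2473 (2 byte(s))
  byte[2]=0xA2 cont=1 payload=0x22=34: acc |= 34<<0 -> acc=34 shift=7
  byte[3]=0xF6 cont=1 payload=0x76=118: acc |= 118<<7 -> acc=15138 shift=14
  byte[4]=0x35 cont=0 payload=0x35=53: acc |= 53<<14 -> acc=883490 shift=21 [end]
Varint 2: bytes[2:5] = A2 F6 35 -> value 883490 (3 byte(s))
  byte[5]=0xA6 cont=1 payload=0x26=38: acc |= 38<<0 -> acc=38 shift=7
  byte[6]=0xB1 cont=1 payload=0x31=49: acc |= 49<<7 -> acc=6310 shift=14
  byte[7]=0x41 cont=0 payload=0x41=65: acc |= 65<<14 -> acc=1071270 shift=21 [end]
Varint 3: bytes[5:8] = A6 B1 41 -> value 1071270 (3 byte(s))
  byte[8]=0xA0 cont=1 payload=0x20=32: acc |= 32<<0 -> acc=32 shift=7
  byte[9]=0x70 cont=0 payload=0x70=112: acc |= 112<<7 -> acc=14368 shift=14 [end]
Varint 4: bytes[8:10] = A0 70 -> value 14368 (2 byte(s))
  byte[10]=0xE3 cont=1 payload=0x63=99: acc |= 99<<0 -> acc=99 shift=7
  byte[11]=0xF5 cont=1 payload=0x75=117: acc |= 117<<7 -> acc=15075 shift=14
  byte[12]=0x84 cont=1 payload=0x04=4: acc |= 4<<14 -> acc=80611 shift=21
  byte[13]=0x2D cont=0 payload=0x2D=45: acc |= 45<<21 -> acc=94452451 shift=28 [end]
Varint 5: bytes[10:14] = E3 F5 84 2D -> value 94452451 (4 byte(s))

Answer: 10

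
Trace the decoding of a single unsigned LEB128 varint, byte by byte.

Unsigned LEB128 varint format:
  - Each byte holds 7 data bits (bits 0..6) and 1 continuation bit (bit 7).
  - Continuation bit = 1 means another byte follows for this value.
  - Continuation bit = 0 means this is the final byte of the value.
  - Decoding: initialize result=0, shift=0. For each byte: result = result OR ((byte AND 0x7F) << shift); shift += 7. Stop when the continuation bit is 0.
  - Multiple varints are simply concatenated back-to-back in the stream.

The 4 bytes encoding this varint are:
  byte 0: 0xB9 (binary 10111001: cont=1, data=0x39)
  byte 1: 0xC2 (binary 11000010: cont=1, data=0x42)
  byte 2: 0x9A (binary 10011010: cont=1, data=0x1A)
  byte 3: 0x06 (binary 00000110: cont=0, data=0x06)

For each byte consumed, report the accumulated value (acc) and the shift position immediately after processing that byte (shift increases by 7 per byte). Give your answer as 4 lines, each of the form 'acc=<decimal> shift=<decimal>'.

Answer: acc=57 shift=7
acc=8505 shift=14
acc=434489 shift=21
acc=13017401 shift=28

Derivation:
byte 0=0xB9: payload=0x39=57, contrib = 57<<0 = 57; acc -> 57, shift -> 7
byte 1=0xC2: payload=0x42=66, contrib = 66<<7 = 8448; acc -> 8505, shift -> 14
byte 2=0x9A: payload=0x1A=26, contrib = 26<<14 = 425984; acc -> 434489, shift -> 21
byte 3=0x06: payload=0x06=6, contrib = 6<<21 = 12582912; acc -> 13017401, shift -> 28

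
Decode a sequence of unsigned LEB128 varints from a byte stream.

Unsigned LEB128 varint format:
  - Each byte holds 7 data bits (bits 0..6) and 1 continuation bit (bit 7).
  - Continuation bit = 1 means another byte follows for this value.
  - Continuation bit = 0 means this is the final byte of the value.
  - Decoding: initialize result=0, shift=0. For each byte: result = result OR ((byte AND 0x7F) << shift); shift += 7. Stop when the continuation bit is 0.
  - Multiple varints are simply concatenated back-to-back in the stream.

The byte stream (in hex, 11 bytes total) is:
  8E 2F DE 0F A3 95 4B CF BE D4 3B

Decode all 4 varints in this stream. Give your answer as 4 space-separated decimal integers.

Answer: 6030 2014 1231523 125116239

Derivation:
  byte[0]=0x8E cont=1 payload=0x0E=14: acc |= 14<<0 -> acc=14 shift=7
  byte[1]=0x2F cont=0 payload=0x2F=47: acc |= 47<<7 -> acc=6030 shift=14 [end]
Varint 1: bytes[0:2] = 8E 2F -> value 6030 (2 byte(s))
  byte[2]=0xDE cont=1 payload=0x5E=94: acc |= 94<<0 -> acc=94 shift=7
  byte[3]=0x0F cont=0 payload=0x0F=15: acc |= 15<<7 -> acc=2014 shift=14 [end]
Varint 2: bytes[2:4] = DE 0F -> value 2014 (2 byte(s))
  byte[4]=0xA3 cont=1 payload=0x23=35: acc |= 35<<0 -> acc=35 shift=7
  byte[5]=0x95 cont=1 payload=0x15=21: acc |= 21<<7 -> acc=2723 shift=14
  byte[6]=0x4B cont=0 payload=0x4B=75: acc |= 75<<14 -> acc=1231523 shift=21 [end]
Varint 3: bytes[4:7] = A3 95 4B -> value 1231523 (3 byte(s))
  byte[7]=0xCF cont=1 payload=0x4F=79: acc |= 79<<0 -> acc=79 shift=7
  byte[8]=0xBE cont=1 payload=0x3E=62: acc |= 62<<7 -> acc=8015 shift=14
  byte[9]=0xD4 cont=1 payload=0x54=84: acc |= 84<<14 -> acc=1384271 shift=21
  byte[10]=0x3B cont=0 payload=0x3B=59: acc |= 59<<21 -> acc=125116239 shift=28 [end]
Varint 4: bytes[7:11] = CF BE D4 3B -> value 125116239 (4 byte(s))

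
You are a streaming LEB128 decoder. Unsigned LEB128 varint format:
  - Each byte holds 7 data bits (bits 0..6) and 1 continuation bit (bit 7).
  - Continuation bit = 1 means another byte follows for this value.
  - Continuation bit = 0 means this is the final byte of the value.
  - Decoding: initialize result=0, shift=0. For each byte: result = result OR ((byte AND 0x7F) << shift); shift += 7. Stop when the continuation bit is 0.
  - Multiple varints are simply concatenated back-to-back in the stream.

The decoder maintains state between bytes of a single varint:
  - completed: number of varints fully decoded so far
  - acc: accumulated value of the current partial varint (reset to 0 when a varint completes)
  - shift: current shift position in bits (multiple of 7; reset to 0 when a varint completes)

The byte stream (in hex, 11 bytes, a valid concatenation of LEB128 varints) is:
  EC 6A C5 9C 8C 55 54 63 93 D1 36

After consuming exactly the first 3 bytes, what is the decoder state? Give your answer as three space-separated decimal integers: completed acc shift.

Answer: 1 69 7

Derivation:
byte[0]=0xEC cont=1 payload=0x6C: acc |= 108<<0 -> completed=0 acc=108 shift=7
byte[1]=0x6A cont=0 payload=0x6A: varint #1 complete (value=13676); reset -> completed=1 acc=0 shift=0
byte[2]=0xC5 cont=1 payload=0x45: acc |= 69<<0 -> completed=1 acc=69 shift=7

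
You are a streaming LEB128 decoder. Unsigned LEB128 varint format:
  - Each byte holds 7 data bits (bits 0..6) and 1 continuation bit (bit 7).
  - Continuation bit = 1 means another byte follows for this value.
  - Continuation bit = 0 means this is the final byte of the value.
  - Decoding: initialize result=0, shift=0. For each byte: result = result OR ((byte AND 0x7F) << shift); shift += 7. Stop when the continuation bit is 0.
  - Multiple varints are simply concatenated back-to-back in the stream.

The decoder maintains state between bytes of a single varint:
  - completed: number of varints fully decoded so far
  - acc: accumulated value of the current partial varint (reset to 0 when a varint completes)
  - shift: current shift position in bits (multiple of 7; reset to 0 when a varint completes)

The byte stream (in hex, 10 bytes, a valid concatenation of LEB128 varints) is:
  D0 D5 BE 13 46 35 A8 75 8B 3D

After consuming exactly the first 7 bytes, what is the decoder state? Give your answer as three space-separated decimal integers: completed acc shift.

byte[0]=0xD0 cont=1 payload=0x50: acc |= 80<<0 -> completed=0 acc=80 shift=7
byte[1]=0xD5 cont=1 payload=0x55: acc |= 85<<7 -> completed=0 acc=10960 shift=14
byte[2]=0xBE cont=1 payload=0x3E: acc |= 62<<14 -> completed=0 acc=1026768 shift=21
byte[3]=0x13 cont=0 payload=0x13: varint #1 complete (value=40872656); reset -> completed=1 acc=0 shift=0
byte[4]=0x46 cont=0 payload=0x46: varint #2 complete (value=70); reset -> completed=2 acc=0 shift=0
byte[5]=0x35 cont=0 payload=0x35: varint #3 complete (value=53); reset -> completed=3 acc=0 shift=0
byte[6]=0xA8 cont=1 payload=0x28: acc |= 40<<0 -> completed=3 acc=40 shift=7

Answer: 3 40 7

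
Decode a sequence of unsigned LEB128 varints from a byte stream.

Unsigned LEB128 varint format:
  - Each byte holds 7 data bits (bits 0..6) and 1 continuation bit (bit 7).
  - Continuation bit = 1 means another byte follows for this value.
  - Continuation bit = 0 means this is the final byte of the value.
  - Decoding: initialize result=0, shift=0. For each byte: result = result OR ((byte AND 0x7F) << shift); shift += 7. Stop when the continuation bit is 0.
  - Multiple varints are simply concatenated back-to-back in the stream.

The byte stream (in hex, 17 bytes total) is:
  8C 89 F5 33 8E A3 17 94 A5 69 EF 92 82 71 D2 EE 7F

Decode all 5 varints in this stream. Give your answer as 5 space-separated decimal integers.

  byte[0]=0x8C cont=1 payload=0x0C=12: acc |= 12<<0 -> acc=12 shift=7
  byte[1]=0x89 cont=1 payload=0x09=9: acc |= 9<<7 -> acc=1164 shift=14
  byte[2]=0xF5 cont=1 payload=0x75=117: acc |= 117<<14 -> acc=1918092 shift=21
  byte[3]=0x33 cont=0 payload=0x33=51: acc |= 51<<21 -> acc=108872844 shift=28 [end]
Varint 1: bytes[0:4] = 8C 89 F5 33 -> value 108872844 (4 byte(s))
  byte[4]=0x8E cont=1 payload=0x0E=14: acc |= 14<<0 -> acc=14 shift=7
  byte[5]=0xA3 cont=1 payload=0x23=35: acc |= 35<<7 -> acc=4494 shift=14
  byte[6]=0x17 cont=0 payload=0x17=23: acc |= 23<<14 -> acc=381326 shift=21 [end]
Varint 2: bytes[4:7] = 8E A3 17 -> value 381326 (3 byte(s))
  byte[7]=0x94 cont=1 payload=0x14=20: acc |= 20<<0 -> acc=20 shift=7
  byte[8]=0xA5 cont=1 payload=0x25=37: acc |= 37<<7 -> acc=4756 shift=14
  byte[9]=0x69 cont=0 payload=0x69=105: acc |= 105<<14 -> acc=1725076 shift=21 [end]
Varint 3: bytes[7:10] = 94 A5 69 -> value 1725076 (3 byte(s))
  byte[10]=0xEF cont=1 payload=0x6F=111: acc |= 111<<0 -> acc=111 shift=7
  byte[11]=0x92 cont=1 payload=0x12=18: acc |= 18<<7 -> acc=2415 shift=14
  byte[12]=0x82 cont=1 payload=0x02=2: acc |= 2<<14 -> acc=35183 shift=21
  byte[13]=0x71 cont=0 payload=0x71=113: acc |= 113<<21 -> acc=237013359 shift=28 [end]
Varint 4: bytes[10:14] = EF 92 82 71 -> value 237013359 (4 byte(s))
  byte[14]=0xD2 cont=1 payload=0x52=82: acc |= 82<<0 -> acc=82 shift=7
  byte[15]=0xEE cont=1 payload=0x6E=110: acc |= 110<<7 -> acc=14162 shift=14
  byte[16]=0x7F cont=0 payload=0x7F=127: acc |= 127<<14 -> acc=2094930 shift=21 [end]
Varint 5: bytes[14:17] = D2 EE 7F -> value 2094930 (3 byte(s))

Answer: 108872844 381326 1725076 237013359 2094930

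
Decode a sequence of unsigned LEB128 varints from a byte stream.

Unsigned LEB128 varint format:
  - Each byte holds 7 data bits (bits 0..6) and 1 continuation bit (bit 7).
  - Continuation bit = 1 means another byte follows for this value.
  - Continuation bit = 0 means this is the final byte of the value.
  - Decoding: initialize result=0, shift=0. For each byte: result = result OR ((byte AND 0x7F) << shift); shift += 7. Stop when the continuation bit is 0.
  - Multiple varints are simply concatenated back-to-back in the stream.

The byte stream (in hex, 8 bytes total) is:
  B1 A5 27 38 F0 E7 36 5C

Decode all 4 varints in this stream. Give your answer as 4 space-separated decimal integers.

Answer: 643761 56 898032 92

Derivation:
  byte[0]=0xB1 cont=1 payload=0x31=49: acc |= 49<<0 -> acc=49 shift=7
  byte[1]=0xA5 cont=1 payload=0x25=37: acc |= 37<<7 -> acc=4785 shift=14
  byte[2]=0x27 cont=0 payload=0x27=39: acc |= 39<<14 -> acc=643761 shift=21 [end]
Varint 1: bytes[0:3] = B1 A5 27 -> value 643761 (3 byte(s))
  byte[3]=0x38 cont=0 payload=0x38=56: acc |= 56<<0 -> acc=56 shift=7 [end]
Varint 2: bytes[3:4] = 38 -> value 56 (1 byte(s))
  byte[4]=0xF0 cont=1 payload=0x70=112: acc |= 112<<0 -> acc=112 shift=7
  byte[5]=0xE7 cont=1 payload=0x67=103: acc |= 103<<7 -> acc=13296 shift=14
  byte[6]=0x36 cont=0 payload=0x36=54: acc |= 54<<14 -> acc=898032 shift=21 [end]
Varint 3: bytes[4:7] = F0 E7 36 -> value 898032 (3 byte(s))
  byte[7]=0x5C cont=0 payload=0x5C=92: acc |= 92<<0 -> acc=92 shift=7 [end]
Varint 4: bytes[7:8] = 5C -> value 92 (1 byte(s))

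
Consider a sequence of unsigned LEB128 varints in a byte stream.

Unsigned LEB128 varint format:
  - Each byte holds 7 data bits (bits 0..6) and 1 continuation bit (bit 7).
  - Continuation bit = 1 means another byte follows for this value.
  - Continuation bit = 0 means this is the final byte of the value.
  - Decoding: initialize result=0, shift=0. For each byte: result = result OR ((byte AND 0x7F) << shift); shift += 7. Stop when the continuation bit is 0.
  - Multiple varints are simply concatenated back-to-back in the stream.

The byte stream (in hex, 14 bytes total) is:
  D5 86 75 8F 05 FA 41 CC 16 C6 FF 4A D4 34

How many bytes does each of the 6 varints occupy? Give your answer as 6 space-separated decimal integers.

  byte[0]=0xD5 cont=1 payload=0x55=85: acc |= 85<<0 -> acc=85 shift=7
  byte[1]=0x86 cont=1 payload=0x06=6: acc |= 6<<7 -> acc=853 shift=14
  byte[2]=0x75 cont=0 payload=0x75=117: acc |= 117<<14 -> acc=1917781 shift=21 [end]
Varint 1: bytes[0:3] = D5 86 75 -> value 1917781 (3 byte(s))
  byte[3]=0x8F cont=1 payload=0x0F=15: acc |= 15<<0 -> acc=15 shift=7
  byte[4]=0x05 cont=0 payload=0x05=5: acc |= 5<<7 -> acc=655 shift=14 [end]
Varint 2: bytes[3:5] = 8F 05 -> value 655 (2 byte(s))
  byte[5]=0xFA cont=1 payload=0x7A=122: acc |= 122<<0 -> acc=122 shift=7
  byte[6]=0x41 cont=0 payload=0x41=65: acc |= 65<<7 -> acc=8442 shift=14 [end]
Varint 3: bytes[5:7] = FA 41 -> value 8442 (2 byte(s))
  byte[7]=0xCC cont=1 payload=0x4C=76: acc |= 76<<0 -> acc=76 shift=7
  byte[8]=0x16 cont=0 payload=0x16=22: acc |= 22<<7 -> acc=2892 shift=14 [end]
Varint 4: bytes[7:9] = CC 16 -> value 2892 (2 byte(s))
  byte[9]=0xC6 cont=1 payload=0x46=70: acc |= 70<<0 -> acc=70 shift=7
  byte[10]=0xFF cont=1 payload=0x7F=127: acc |= 127<<7 -> acc=16326 shift=14
  byte[11]=0x4A cont=0 payload=0x4A=74: acc |= 74<<14 -> acc=1228742 shift=21 [end]
Varint 5: bytes[9:12] = C6 FF 4A -> value 1228742 (3 byte(s))
  byte[12]=0xD4 cont=1 payload=0x54=84: acc |= 84<<0 -> acc=84 shift=7
  byte[13]=0x34 cont=0 payload=0x34=52: acc |= 52<<7 -> acc=6740 shift=14 [end]
Varint 6: bytes[12:14] = D4 34 -> value 6740 (2 byte(s))

Answer: 3 2 2 2 3 2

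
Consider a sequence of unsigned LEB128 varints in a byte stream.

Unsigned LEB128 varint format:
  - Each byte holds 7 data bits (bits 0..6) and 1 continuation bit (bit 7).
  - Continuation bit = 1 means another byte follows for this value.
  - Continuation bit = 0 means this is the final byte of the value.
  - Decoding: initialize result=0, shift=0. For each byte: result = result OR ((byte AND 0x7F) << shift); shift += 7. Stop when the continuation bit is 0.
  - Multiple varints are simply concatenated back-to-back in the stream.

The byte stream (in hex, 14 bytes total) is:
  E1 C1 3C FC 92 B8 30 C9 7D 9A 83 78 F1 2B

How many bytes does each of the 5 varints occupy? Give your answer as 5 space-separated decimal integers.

Answer: 3 4 2 3 2

Derivation:
  byte[0]=0xE1 cont=1 payload=0x61=97: acc |= 97<<0 -> acc=97 shift=7
  byte[1]=0xC1 cont=1 payload=0x41=65: acc |= 65<<7 -> acc=8417 shift=14
  byte[2]=0x3C cont=0 payload=0x3C=60: acc |= 60<<14 -> acc=991457 shift=21 [end]
Varint 1: bytes[0:3] = E1 C1 3C -> value 991457 (3 byte(s))
  byte[3]=0xFC cont=1 payload=0x7C=124: acc |= 124<<0 -> acc=124 shift=7
  byte[4]=0x92 cont=1 payload=0x12=18: acc |= 18<<7 -> acc=2428 shift=14
  byte[5]=0xB8 cont=1 payload=0x38=56: acc |= 56<<14 -> acc=919932 shift=21
  byte[6]=0x30 cont=0 payload=0x30=48: acc |= 48<<21 -> acc=101583228 shift=28 [end]
Varint 2: bytes[3:7] = FC 92 B8 30 -> value 101583228 (4 byte(s))
  byte[7]=0xC9 cont=1 payload=0x49=73: acc |= 73<<0 -> acc=73 shift=7
  byte[8]=0x7D cont=0 payload=0x7D=125: acc |= 125<<7 -> acc=16073 shift=14 [end]
Varint 3: bytes[7:9] = C9 7D -> value 16073 (2 byte(s))
  byte[9]=0x9A cont=1 payload=0x1A=26: acc |= 26<<0 -> acc=26 shift=7
  byte[10]=0x83 cont=1 payload=0x03=3: acc |= 3<<7 -> acc=410 shift=14
  byte[11]=0x78 cont=0 payload=0x78=120: acc |= 120<<14 -> acc=1966490 shift=21 [end]
Varint 4: bytes[9:12] = 9A 83 78 -> value 1966490 (3 byte(s))
  byte[12]=0xF1 cont=1 payload=0x71=113: acc |= 113<<0 -> acc=113 shift=7
  byte[13]=0x2B cont=0 payload=0x2B=43: acc |= 43<<7 -> acc=5617 shift=14 [end]
Varint 5: bytes[12:14] = F1 2B -> value 5617 (2 byte(s))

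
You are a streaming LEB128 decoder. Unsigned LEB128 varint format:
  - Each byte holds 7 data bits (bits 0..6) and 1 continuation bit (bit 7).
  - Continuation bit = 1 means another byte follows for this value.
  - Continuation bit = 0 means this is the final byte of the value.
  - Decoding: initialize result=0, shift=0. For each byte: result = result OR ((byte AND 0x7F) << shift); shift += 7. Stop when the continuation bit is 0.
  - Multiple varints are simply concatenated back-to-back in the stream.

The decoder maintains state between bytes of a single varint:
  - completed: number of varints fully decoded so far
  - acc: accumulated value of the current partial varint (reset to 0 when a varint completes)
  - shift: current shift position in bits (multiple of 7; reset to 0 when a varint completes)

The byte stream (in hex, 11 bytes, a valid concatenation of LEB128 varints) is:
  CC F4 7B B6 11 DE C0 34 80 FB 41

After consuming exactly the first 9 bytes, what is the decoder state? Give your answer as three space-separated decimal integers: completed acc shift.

Answer: 3 0 7

Derivation:
byte[0]=0xCC cont=1 payload=0x4C: acc |= 76<<0 -> completed=0 acc=76 shift=7
byte[1]=0xF4 cont=1 payload=0x74: acc |= 116<<7 -> completed=0 acc=14924 shift=14
byte[2]=0x7B cont=0 payload=0x7B: varint #1 complete (value=2030156); reset -> completed=1 acc=0 shift=0
byte[3]=0xB6 cont=1 payload=0x36: acc |= 54<<0 -> completed=1 acc=54 shift=7
byte[4]=0x11 cont=0 payload=0x11: varint #2 complete (value=2230); reset -> completed=2 acc=0 shift=0
byte[5]=0xDE cont=1 payload=0x5E: acc |= 94<<0 -> completed=2 acc=94 shift=7
byte[6]=0xC0 cont=1 payload=0x40: acc |= 64<<7 -> completed=2 acc=8286 shift=14
byte[7]=0x34 cont=0 payload=0x34: varint #3 complete (value=860254); reset -> completed=3 acc=0 shift=0
byte[8]=0x80 cont=1 payload=0x00: acc |= 0<<0 -> completed=3 acc=0 shift=7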